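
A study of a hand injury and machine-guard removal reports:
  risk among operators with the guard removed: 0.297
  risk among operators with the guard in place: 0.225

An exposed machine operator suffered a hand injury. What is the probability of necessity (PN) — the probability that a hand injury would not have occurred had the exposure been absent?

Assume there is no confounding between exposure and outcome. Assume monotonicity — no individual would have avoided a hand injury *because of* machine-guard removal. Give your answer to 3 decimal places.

Let p₁ = 0.297, p₀ = 0.225.
Under exogeneity and monotonicity, PN = (p₁ − p₀) / p₁.
PN = (0.297 − 0.225) / 0.297 = 0.072 / 0.297 ≈ 0.2424

PN ≈ 0.242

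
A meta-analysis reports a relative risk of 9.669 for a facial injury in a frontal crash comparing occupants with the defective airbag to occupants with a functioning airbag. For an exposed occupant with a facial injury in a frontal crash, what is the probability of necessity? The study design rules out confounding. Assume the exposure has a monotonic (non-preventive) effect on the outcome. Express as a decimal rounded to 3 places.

Under exogeneity and monotonicity, PN = (RR − 1) / RR = 1 − 1/RR.
PN = (9.669 − 1) / 9.669 = 8.669 / 9.669 ≈ 0.8966

PN ≈ 0.897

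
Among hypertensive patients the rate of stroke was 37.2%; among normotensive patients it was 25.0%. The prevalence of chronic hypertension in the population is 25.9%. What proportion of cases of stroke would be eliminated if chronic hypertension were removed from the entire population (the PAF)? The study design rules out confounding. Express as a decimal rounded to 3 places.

PAF ≈ 0.112

p₁ = 0.372, p₀ = 0.25.
Overall risk P(Y=1) = π·p₁ + (1−π)·p₀ = 0.259×0.372 + 0.741×0.25 = 0.2816.
Under exogeneity, PAF = [P(Y=1) − p₀] / P(Y=1).
PAF = (0.2816 − 0.25) / 0.2816 ≈ 0.1122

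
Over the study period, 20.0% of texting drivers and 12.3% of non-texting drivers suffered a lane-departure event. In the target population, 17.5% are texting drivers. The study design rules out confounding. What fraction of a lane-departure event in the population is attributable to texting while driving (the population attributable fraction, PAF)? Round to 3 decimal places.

PAF ≈ 0.099

p₁ = 0.2, p₀ = 0.123.
Overall risk P(Y=1) = π·p₁ + (1−π)·p₀ = 0.175×0.2 + 0.825×0.123 = 0.13648.
Under exogeneity, PAF = [P(Y=1) − p₀] / P(Y=1).
PAF = (0.13648 − 0.123) / 0.13648 ≈ 0.0987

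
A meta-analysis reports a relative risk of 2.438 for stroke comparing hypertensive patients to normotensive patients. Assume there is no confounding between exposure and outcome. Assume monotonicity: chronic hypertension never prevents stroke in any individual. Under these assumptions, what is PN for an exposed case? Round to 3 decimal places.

PN ≈ 0.590

Under exogeneity and monotonicity, PN = (RR − 1) / RR = 1 − 1/RR.
PN = (2.438 − 1) / 2.438 = 1.438 / 2.438 ≈ 0.5898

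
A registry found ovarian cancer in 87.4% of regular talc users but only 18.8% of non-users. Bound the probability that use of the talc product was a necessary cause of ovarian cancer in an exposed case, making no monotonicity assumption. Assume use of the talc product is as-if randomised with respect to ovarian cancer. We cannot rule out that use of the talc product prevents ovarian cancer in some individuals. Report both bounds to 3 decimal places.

0.785 ≤ PN ≤ 0.929

p₁ = 0.874, p₀ = 0.188.
Under exogeneity alone the bounds on PN are max{0,(p₁−p₀)/p₁} ≤ PN ≤ min{1,(1−p₀)/p₁}.
  lower = (p₁ − p₀)/p₁ = 0.686 / 0.874 ≈ 0.7849
  upper = min{1, (1 − p₀)/p₁} = 0.812 / 0.874 ≈ 0.9291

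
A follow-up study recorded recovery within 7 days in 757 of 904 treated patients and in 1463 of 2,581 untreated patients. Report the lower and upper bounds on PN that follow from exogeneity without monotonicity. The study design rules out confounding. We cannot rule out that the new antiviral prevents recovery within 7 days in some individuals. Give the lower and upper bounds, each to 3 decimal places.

0.323 ≤ PN ≤ 0.517

p₁ = P(outcome | exposed) = 757/904 = 0.83739
p₀ = P(outcome | unexposed) = 1463/2581 = 0.56683
Under exogeneity alone the bounds on PN are max{0,(p₁−p₀)/p₁} ≤ PN ≤ min{1,(1−p₀)/p₁}.
  lower = (p₁ − p₀)/p₁ = 0.27055 / 0.83739 ≈ 0.3231
  upper = min{1, (1 − p₀)/p₁} = 0.43317 / 0.83739 ≈ 0.5173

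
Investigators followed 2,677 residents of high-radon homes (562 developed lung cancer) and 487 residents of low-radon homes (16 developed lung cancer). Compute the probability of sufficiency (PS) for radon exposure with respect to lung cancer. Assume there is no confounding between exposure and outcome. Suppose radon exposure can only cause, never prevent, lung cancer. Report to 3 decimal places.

PS ≈ 0.183

p₁ = P(outcome | exposed) = 562/2677 = 0.20994
p₀ = P(outcome | unexposed) = 16/487 = 0.032854
Under exogeneity and monotonicity, PS = (p₁ − p₀) / (1 − p₀).
PS = (0.20994 − 0.032854) / (1 − 0.032854) = 0.17708 / 0.96715 ≈ 0.1831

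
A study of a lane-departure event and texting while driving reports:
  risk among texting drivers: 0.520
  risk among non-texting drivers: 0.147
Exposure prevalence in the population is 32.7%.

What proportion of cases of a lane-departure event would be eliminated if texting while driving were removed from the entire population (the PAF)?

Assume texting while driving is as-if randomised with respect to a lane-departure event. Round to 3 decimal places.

Let p₁ = 0.52, p₀ = 0.147.
Overall risk P(Y=1) = π·p₁ + (1−π)·p₀ = 0.327×0.52 + 0.673×0.147 = 0.26897.
Under exogeneity, PAF = [P(Y=1) − p₀] / P(Y=1).
PAF = (0.26897 − 0.147) / 0.26897 ≈ 0.4535

PAF ≈ 0.453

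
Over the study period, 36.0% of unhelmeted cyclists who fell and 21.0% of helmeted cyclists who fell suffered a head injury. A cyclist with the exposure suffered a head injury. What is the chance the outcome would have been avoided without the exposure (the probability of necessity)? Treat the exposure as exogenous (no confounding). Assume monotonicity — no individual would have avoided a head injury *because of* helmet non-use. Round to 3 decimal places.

PN ≈ 0.417

p₁ = 0.36, p₀ = 0.21.
Under exogeneity and monotonicity, PN = (p₁ − p₀) / p₁.
PN = (0.36 − 0.21) / 0.36 = 0.15 / 0.36 ≈ 0.4167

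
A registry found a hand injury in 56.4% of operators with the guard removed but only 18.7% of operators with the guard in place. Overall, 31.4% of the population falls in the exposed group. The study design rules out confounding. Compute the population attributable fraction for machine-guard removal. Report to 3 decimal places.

PAF ≈ 0.388

p₁ = 0.564, p₀ = 0.187.
Overall risk P(Y=1) = π·p₁ + (1−π)·p₀ = 0.314×0.564 + 0.686×0.187 = 0.30538.
Under exogeneity, PAF = [P(Y=1) − p₀] / P(Y=1).
PAF = (0.30538 − 0.187) / 0.30538 ≈ 0.3876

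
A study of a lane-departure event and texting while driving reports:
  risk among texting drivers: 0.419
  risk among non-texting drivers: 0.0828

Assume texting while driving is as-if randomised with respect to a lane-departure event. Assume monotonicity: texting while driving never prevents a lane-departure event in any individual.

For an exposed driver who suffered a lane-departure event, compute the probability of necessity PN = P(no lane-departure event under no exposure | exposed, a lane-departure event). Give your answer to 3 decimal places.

PN ≈ 0.802

Let p₁ = 0.419, p₀ = 0.0828.
Under exogeneity and monotonicity, PN = (p₁ − p₀) / p₁.
PN = (0.419 − 0.0828) / 0.419 = 0.3362 / 0.419 ≈ 0.8024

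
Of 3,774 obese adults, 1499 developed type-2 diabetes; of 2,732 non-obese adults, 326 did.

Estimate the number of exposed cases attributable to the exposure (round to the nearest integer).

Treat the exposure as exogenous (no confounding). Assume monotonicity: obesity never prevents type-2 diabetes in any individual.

p₁ = P(outcome | exposed) = 1499/3774 = 0.39719
p₀ = P(outcome | unexposed) = 326/2732 = 0.11933
PN = (p₁ − p₀)/p₁ = (0.39719 − 0.11933) / 0.39719 ≈ 0.69957.
Attributable cases ≈ PN × (exposed cases) = 0.69957 × 1499 ≈ 1048.66.

about 1049 cases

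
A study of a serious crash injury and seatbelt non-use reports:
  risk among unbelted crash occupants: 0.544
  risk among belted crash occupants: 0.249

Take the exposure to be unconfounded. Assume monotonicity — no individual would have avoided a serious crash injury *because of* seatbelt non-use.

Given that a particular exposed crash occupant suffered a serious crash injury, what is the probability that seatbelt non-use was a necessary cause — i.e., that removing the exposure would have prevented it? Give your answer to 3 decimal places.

Let p₁ = 0.544, p₀ = 0.249.
Under exogeneity and monotonicity, PN = (p₁ − p₀) / p₁.
PN = (0.544 − 0.249) / 0.544 = 0.295 / 0.544 ≈ 0.5423

PN ≈ 0.542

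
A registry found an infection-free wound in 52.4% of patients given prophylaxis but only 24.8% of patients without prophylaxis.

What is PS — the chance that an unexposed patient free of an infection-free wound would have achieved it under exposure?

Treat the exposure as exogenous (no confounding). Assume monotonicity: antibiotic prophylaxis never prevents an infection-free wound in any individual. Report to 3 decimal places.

p₁ = 0.524, p₀ = 0.248.
Under exogeneity and monotonicity, PS = (p₁ − p₀) / (1 − p₀).
PS = (0.524 − 0.248) / (1 − 0.248) = 0.276 / 0.752 ≈ 0.3670

PS ≈ 0.367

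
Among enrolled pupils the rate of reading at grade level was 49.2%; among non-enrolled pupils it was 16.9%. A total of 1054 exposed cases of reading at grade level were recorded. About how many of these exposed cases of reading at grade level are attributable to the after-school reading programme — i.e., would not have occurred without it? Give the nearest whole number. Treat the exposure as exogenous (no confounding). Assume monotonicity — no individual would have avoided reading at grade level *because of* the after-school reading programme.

about 692 cases

p₁ = 0.492, p₀ = 0.169.
PN = (p₁ − p₀)/p₁ = (0.492 − 0.169) / 0.492 ≈ 0.65650.
Attributable cases ≈ PN × (exposed cases) = 0.65650 × 1054 ≈ 691.96.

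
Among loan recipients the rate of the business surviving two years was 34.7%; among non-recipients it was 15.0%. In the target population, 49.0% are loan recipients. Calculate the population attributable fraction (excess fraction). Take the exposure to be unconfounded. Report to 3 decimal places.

PAF ≈ 0.392

p₁ = 0.347, p₀ = 0.15.
Overall risk P(Y=1) = π·p₁ + (1−π)·p₀ = 0.49×0.347 + 0.51×0.15 = 0.24653.
Under exogeneity, PAF = [P(Y=1) − p₀] / P(Y=1).
PAF = (0.24653 − 0.15) / 0.24653 ≈ 0.3916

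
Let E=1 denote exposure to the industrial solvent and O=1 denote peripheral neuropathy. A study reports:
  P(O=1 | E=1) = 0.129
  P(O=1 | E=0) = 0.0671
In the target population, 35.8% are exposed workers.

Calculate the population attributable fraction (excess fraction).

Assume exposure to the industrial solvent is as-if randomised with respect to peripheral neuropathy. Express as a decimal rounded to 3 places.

Let p₁ = 0.129, p₀ = 0.0671.
Overall risk P(Y=1) = π·p₁ + (1−π)·p₀ = 0.358×0.129 + 0.642×0.0671 = 0.08926.
Under exogeneity, PAF = [P(Y=1) − p₀] / P(Y=1).
PAF = (0.08926 − 0.0671) / 0.08926 ≈ 0.2483

PAF ≈ 0.248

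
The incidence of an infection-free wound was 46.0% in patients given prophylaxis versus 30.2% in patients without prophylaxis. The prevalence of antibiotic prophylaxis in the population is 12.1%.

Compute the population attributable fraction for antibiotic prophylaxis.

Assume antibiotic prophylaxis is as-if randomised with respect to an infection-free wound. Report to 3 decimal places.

PAF ≈ 0.060

p₁ = 0.46, p₀ = 0.302.
Overall risk P(Y=1) = π·p₁ + (1−π)·p₀ = 0.121×0.46 + 0.879×0.302 = 0.32112.
Under exogeneity, PAF = [P(Y=1) − p₀] / P(Y=1).
PAF = (0.32112 − 0.302) / 0.32112 ≈ 0.0595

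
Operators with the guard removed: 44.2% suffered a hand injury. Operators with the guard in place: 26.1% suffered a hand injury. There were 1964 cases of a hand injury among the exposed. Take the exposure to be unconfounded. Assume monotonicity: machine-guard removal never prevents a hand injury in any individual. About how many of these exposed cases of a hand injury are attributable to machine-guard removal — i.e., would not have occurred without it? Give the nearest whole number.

about 804 cases

p₁ = 0.442, p₀ = 0.261.
PN = (p₁ − p₀)/p₁ = (0.442 − 0.261) / 0.442 ≈ 0.40950.
Attributable cases ≈ PN × (exposed cases) = 0.40950 × 1964 ≈ 804.26.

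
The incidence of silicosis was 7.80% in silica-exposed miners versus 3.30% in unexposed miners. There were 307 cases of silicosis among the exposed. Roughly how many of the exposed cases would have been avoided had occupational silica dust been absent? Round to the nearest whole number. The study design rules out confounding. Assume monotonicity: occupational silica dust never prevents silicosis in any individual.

about 177 cases

p₁ = 0.078, p₀ = 0.033.
PN = (p₁ − p₀)/p₁ = (0.078 − 0.033) / 0.078 ≈ 0.57692.
Attributable cases ≈ PN × (exposed cases) = 0.57692 × 307 ≈ 177.12.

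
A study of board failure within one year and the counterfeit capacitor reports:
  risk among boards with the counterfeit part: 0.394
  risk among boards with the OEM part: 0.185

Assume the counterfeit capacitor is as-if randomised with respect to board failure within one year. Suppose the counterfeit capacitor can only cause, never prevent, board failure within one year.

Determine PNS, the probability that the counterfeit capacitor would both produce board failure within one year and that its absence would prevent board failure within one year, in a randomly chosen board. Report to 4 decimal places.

PNS ≈ 0.2090

Let p₁ = 0.394, p₀ = 0.185.
Under exogeneity and monotonicity, PNS = p₁ − p₀.
PNS = 0.394 − 0.185 = 0.209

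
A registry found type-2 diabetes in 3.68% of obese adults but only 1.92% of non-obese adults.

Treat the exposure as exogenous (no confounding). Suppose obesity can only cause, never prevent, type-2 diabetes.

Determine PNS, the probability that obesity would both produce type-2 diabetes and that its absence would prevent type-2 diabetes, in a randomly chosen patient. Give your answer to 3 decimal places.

p₁ = 0.0368, p₀ = 0.0192.
Under exogeneity and monotonicity, PNS = p₁ − p₀.
PNS = 0.0368 − 0.0192 = 0.0176

PNS ≈ 0.018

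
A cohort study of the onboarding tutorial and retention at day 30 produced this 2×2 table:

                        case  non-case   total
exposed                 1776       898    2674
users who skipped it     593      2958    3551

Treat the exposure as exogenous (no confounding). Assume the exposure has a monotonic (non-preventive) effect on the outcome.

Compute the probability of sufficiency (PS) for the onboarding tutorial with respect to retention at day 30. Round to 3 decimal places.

p₁ = P(outcome | exposed) = 1776/2674 = 0.66417
p₀ = P(outcome | unexposed) = 593/3551 = 0.167
Under exogeneity and monotonicity, PS = (p₁ − p₀)/(1 − p₀).
PS = (0.66417 − 0.167) / 0.833 ≈ 0.5968

PS ≈ 0.597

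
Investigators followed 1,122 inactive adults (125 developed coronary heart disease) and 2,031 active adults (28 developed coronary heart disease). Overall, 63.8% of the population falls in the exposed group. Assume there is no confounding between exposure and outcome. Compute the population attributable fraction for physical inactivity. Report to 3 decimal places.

p₁ = P(outcome | exposed) = 125/1122 = 0.11141
p₀ = P(outcome | unexposed) = 28/2031 = 0.013786
Overall risk P(Y=1) = π·p₁ + (1−π)·p₀ = 0.638×0.11141 + 0.362×0.013786 = 0.076069.
Under exogeneity, PAF = [P(Y=1) − p₀] / P(Y=1).
PAF = (0.076069 − 0.013786) / 0.076069 ≈ 0.8188

PAF ≈ 0.819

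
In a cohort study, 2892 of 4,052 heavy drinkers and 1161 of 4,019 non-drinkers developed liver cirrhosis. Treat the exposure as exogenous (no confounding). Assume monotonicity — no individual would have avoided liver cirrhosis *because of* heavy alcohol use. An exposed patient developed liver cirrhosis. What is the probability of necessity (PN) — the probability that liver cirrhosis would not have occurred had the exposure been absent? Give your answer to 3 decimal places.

p₁ = P(outcome | exposed) = 2892/4052 = 0.71372
p₀ = P(outcome | unexposed) = 1161/4019 = 0.28888
Under exogeneity and monotonicity, PN = (p₁ − p₀) / p₁.
PN = (0.71372 − 0.28888) / 0.71372 = 0.42484 / 0.71372 ≈ 0.5953

PN ≈ 0.595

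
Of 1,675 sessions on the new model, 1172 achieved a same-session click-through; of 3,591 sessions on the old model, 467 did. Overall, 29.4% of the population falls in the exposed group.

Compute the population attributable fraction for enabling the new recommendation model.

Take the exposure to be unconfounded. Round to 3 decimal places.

p₁ = P(outcome | exposed) = 1172/1675 = 0.6997
p₀ = P(outcome | unexposed) = 467/3591 = 0.13005
Overall risk P(Y=1) = π·p₁ + (1−π)·p₀ = 0.294×0.6997 + 0.706×0.13005 = 0.29753.
Under exogeneity, PAF = [P(Y=1) − p₀] / P(Y=1).
PAF = (0.29753 − 0.13005) / 0.29753 ≈ 0.5629

PAF ≈ 0.563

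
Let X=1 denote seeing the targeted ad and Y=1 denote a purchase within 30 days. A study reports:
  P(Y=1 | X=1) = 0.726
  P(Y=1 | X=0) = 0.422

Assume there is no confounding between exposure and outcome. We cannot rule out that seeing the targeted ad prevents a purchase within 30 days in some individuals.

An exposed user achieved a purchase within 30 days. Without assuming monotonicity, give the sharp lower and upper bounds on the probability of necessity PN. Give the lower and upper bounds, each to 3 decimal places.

Let p₁ = 0.726, p₀ = 0.422.
Under exogeneity alone the bounds on PN are max{0,(p₁−p₀)/p₁} ≤ PN ≤ min{1,(1−p₀)/p₁}.
  lower = (p₁ − p₀)/p₁ = 0.304 / 0.726 ≈ 0.4187
  upper = min{1, (1 − p₀)/p₁} = 0.578 / 0.726 ≈ 0.7961

0.419 ≤ PN ≤ 0.796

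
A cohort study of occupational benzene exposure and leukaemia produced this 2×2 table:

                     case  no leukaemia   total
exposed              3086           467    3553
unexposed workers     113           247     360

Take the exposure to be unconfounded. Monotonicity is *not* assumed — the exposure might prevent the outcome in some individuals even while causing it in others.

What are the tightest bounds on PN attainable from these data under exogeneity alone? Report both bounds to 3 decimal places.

p₁ = P(outcome | exposed) = 3086/3553 = 0.86856
p₀ = P(outcome | unexposed) = 113/360 = 0.31389
Under exogeneity alone the bounds on PN are max{0,(p₁−p₀)/p₁} ≤ PN ≤ min{1,(1−p₀)/p₁}.
  lower = (p₁ − p₀)/p₁ = 0.55467 / 0.86856 ≈ 0.6386
  upper = min{1, (1 − p₀)/p₁} = 0.68611 / 0.86856 ≈ 0.7899

0.639 ≤ PN ≤ 0.790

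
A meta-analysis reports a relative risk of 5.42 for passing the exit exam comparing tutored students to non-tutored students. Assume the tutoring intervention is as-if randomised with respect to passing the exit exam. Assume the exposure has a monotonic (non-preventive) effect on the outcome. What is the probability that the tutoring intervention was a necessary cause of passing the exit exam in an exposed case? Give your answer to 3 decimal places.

PN ≈ 0.815

Under exogeneity and monotonicity, PN = (RR − 1) / RR = 1 − 1/RR.
PN = (5.42 − 1) / 5.42 = 4.42 / 5.42 ≈ 0.8155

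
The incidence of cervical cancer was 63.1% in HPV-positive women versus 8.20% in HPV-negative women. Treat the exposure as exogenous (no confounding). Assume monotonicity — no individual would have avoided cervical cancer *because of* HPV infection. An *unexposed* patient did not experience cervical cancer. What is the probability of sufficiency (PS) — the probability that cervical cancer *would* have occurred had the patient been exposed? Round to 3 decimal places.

p₁ = 0.631, p₀ = 0.082.
Under exogeneity and monotonicity, PS = (p₁ − p₀) / (1 − p₀).
PS = (0.631 − 0.082) / (1 − 0.082) = 0.549 / 0.918 ≈ 0.5980

PS ≈ 0.598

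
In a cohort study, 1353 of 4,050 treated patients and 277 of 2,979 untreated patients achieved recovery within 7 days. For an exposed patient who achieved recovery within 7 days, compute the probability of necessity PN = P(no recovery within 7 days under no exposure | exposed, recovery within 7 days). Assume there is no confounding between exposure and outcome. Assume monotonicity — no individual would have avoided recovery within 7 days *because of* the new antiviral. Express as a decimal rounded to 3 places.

p₁ = P(outcome | exposed) = 1353/4050 = 0.33407
p₀ = P(outcome | unexposed) = 277/2979 = 0.092984
Under exogeneity and monotonicity, PN = (p₁ − p₀) / p₁.
PN = (0.33407 − 0.092984) / 0.33407 = 0.24109 / 0.33407 ≈ 0.7217

PN ≈ 0.722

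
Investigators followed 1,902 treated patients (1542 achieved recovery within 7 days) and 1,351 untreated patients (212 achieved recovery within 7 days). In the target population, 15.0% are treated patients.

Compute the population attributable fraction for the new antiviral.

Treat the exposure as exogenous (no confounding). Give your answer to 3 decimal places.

p₁ = P(outcome | exposed) = 1542/1902 = 0.81073
p₀ = P(outcome | unexposed) = 212/1351 = 0.15692
Overall risk P(Y=1) = π·p₁ + (1−π)·p₀ = 0.15×0.81073 + 0.85×0.15692 = 0.25499.
Under exogeneity, PAF = [P(Y=1) − p₀] / P(Y=1).
PAF = (0.25499 − 0.15692) / 0.25499 ≈ 0.3846

PAF ≈ 0.385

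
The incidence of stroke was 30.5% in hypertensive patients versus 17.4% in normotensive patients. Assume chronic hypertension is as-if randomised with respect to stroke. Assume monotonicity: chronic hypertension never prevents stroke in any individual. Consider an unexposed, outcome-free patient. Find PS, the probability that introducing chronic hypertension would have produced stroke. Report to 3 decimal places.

p₁ = 0.305, p₀ = 0.174.
Under exogeneity and monotonicity, PS = (p₁ − p₀) / (1 − p₀).
PS = (0.305 − 0.174) / (1 − 0.174) = 0.131 / 0.826 ≈ 0.1586

PS ≈ 0.159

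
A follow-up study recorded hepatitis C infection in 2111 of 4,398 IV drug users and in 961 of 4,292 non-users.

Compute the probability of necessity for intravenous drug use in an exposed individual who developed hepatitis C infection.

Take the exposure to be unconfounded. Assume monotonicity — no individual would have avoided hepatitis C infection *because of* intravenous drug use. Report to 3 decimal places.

p₁ = P(outcome | exposed) = 2111/4398 = 0.47999
p₀ = P(outcome | unexposed) = 961/4292 = 0.2239
Under exogeneity and monotonicity, PN = (p₁ − p₀) / p₁.
PN = (0.47999 − 0.2239) / 0.47999 = 0.25609 / 0.47999 ≈ 0.5335

PN ≈ 0.534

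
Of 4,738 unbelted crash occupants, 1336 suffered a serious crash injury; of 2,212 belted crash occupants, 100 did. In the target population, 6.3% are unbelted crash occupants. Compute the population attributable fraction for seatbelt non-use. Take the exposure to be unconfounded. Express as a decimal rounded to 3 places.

p₁ = P(outcome | exposed) = 1336/4738 = 0.28198
p₀ = P(outcome | unexposed) = 100/2212 = 0.045208
Overall risk P(Y=1) = π·p₁ + (1−π)·p₀ = 0.063×0.28198 + 0.937×0.045208 = 0.060124.
Under exogeneity, PAF = [P(Y=1) − p₀] / P(Y=1).
PAF = (0.060124 − 0.045208) / 0.060124 ≈ 0.2481

PAF ≈ 0.248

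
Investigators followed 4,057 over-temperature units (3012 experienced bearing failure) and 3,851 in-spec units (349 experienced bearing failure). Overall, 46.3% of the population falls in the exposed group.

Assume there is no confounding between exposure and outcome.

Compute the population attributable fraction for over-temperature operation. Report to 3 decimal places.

p₁ = P(outcome | exposed) = 3012/4057 = 0.74242
p₀ = P(outcome | unexposed) = 349/3851 = 0.090626
Overall risk P(Y=1) = π·p₁ + (1−π)·p₀ = 0.463×0.74242 + 0.537×0.090626 = 0.39241.
Under exogeneity, PAF = [P(Y=1) − p₀] / P(Y=1).
PAF = (0.39241 − 0.090626) / 0.39241 ≈ 0.7691

PAF ≈ 0.769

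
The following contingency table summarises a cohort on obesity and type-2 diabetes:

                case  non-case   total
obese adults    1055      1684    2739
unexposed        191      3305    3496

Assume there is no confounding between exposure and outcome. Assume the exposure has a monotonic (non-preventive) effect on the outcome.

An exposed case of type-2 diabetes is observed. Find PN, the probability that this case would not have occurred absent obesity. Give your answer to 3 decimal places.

p₁ = P(outcome | exposed) = 1055/2739 = 0.38518
p₀ = P(outcome | unexposed) = 191/3496 = 0.054634
Under exogeneity and monotonicity, PN = (p₁ − p₀) / p₁.
PN = (0.38518 − 0.054634) / 0.38518 = 0.33054 / 0.38518 ≈ 0.8582

PN ≈ 0.858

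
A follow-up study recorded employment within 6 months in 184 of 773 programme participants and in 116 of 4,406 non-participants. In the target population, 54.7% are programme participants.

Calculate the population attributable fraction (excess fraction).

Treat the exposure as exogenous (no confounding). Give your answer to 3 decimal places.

p₁ = P(outcome | exposed) = 184/773 = 0.23803
p₀ = P(outcome | unexposed) = 116/4406 = 0.026328
Overall risk P(Y=1) = π·p₁ + (1−π)·p₀ = 0.547×0.23803 + 0.453×0.026328 = 0.14213.
Under exogeneity, PAF = [P(Y=1) − p₀] / P(Y=1).
PAF = (0.14213 − 0.026328) / 0.14213 ≈ 0.8148

PAF ≈ 0.815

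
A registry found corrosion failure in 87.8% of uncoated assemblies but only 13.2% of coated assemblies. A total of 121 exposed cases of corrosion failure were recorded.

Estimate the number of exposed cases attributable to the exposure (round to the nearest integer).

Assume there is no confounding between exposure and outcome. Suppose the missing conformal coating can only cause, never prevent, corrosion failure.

about 103 cases

p₁ = 0.878, p₀ = 0.132.
PN = (p₁ − p₀)/p₁ = (0.878 − 0.132) / 0.878 ≈ 0.84966.
Attributable cases ≈ PN × (exposed cases) = 0.84966 × 121 ≈ 102.81.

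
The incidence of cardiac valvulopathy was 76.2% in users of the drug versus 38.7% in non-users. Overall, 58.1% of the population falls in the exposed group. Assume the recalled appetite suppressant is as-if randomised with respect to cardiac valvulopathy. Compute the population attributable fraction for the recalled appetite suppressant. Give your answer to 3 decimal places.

PAF ≈ 0.360

p₁ = 0.762, p₀ = 0.387.
Overall risk P(Y=1) = π·p₁ + (1−π)·p₀ = 0.581×0.762 + 0.419×0.387 = 0.60487.
Under exogeneity, PAF = [P(Y=1) − p₀] / P(Y=1).
PAF = (0.60487 − 0.387) / 0.60487 ≈ 0.3602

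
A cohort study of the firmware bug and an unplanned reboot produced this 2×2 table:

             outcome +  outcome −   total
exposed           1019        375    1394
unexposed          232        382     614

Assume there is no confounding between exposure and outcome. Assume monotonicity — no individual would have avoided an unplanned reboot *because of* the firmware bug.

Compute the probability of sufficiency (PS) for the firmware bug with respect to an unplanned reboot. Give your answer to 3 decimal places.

PS ≈ 0.568

p₁ = P(outcome | exposed) = 1019/1394 = 0.73099
p₀ = P(outcome | unexposed) = 232/614 = 0.37785
Under exogeneity and monotonicity, PS = (p₁ − p₀)/(1 − p₀).
PS = (0.73099 − 0.37785) / 0.62215 ≈ 0.5676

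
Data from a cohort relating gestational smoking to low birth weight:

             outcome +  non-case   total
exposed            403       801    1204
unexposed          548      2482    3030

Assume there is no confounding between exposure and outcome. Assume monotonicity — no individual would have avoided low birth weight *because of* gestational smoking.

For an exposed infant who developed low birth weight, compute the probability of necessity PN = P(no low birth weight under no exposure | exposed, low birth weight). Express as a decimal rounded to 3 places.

PN ≈ 0.460

p₁ = P(outcome | exposed) = 403/1204 = 0.33472
p₀ = P(outcome | unexposed) = 548/3030 = 0.18086
Under exogeneity and monotonicity, PN = (p₁ − p₀) / p₁.
PN = (0.33472 − 0.18086) / 0.33472 = 0.15386 / 0.33472 ≈ 0.4597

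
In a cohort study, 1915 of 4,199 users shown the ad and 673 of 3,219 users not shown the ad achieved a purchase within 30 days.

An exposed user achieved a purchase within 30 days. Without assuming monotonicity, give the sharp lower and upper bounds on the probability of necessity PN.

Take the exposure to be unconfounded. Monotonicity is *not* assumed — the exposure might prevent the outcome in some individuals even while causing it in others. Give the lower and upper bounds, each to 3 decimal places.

0.542 ≤ PN ≤ 1.000

p₁ = P(outcome | exposed) = 1915/4199 = 0.45606
p₀ = P(outcome | unexposed) = 673/3219 = 0.20907
Under exogeneity alone the bounds on PN are max{0,(p₁−p₀)/p₁} ≤ PN ≤ min{1,(1−p₀)/p₁}.
  lower = (p₁ − p₀)/p₁ = 0.24699 / 0.45606 ≈ 0.5416
  upper = min{1, (1 − p₀)/p₁} = 0.79093 / 0.45606 ≈ 1.7343 → capped at 1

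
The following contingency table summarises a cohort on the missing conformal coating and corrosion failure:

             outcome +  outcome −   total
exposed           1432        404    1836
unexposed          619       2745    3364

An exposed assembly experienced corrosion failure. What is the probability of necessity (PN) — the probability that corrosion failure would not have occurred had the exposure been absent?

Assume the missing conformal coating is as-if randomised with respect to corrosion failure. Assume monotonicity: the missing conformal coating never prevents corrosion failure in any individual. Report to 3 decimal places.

PN ≈ 0.764

p₁ = P(outcome | exposed) = 1432/1836 = 0.77996
p₀ = P(outcome | unexposed) = 619/3364 = 0.18401
Under exogeneity and monotonicity, PN = (p₁ − p₀) / p₁.
PN = (0.77996 − 0.18401) / 0.77996 = 0.59595 / 0.77996 ≈ 0.7641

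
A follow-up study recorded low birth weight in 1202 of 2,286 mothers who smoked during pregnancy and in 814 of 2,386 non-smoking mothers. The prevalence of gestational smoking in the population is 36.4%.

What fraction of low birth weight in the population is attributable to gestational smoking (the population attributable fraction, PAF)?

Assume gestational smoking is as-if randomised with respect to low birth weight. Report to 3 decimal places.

PAF ≈ 0.165

p₁ = P(outcome | exposed) = 1202/2286 = 0.52581
p₀ = P(outcome | unexposed) = 814/2386 = 0.34116
Overall risk P(Y=1) = π·p₁ + (1−π)·p₀ = 0.364×0.52581 + 0.636×0.34116 = 0.40837.
Under exogeneity, PAF = [P(Y=1) − p₀] / P(Y=1).
PAF = (0.40837 − 0.34116) / 0.40837 ≈ 0.1646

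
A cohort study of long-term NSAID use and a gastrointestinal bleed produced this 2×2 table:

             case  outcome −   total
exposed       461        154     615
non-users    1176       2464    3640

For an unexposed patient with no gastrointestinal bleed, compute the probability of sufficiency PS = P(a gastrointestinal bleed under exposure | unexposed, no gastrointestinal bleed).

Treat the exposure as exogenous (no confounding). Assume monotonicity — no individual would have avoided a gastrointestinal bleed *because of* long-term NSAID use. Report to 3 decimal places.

PS ≈ 0.630

p₁ = P(outcome | exposed) = 461/615 = 0.74959
p₀ = P(outcome | unexposed) = 1176/3640 = 0.32308
Under exogeneity and monotonicity, PS = (p₁ − p₀) / (1 − p₀).
PS = (0.74959 − 0.32308) / (1 − 0.32308) = 0.42652 / 0.67692 ≈ 0.6301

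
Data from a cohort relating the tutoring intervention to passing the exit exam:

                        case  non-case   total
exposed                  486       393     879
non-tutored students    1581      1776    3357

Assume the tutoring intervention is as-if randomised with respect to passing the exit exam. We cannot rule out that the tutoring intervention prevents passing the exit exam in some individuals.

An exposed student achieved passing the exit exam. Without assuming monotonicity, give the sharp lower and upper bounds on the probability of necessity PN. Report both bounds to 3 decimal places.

p₁ = P(outcome | exposed) = 486/879 = 0.5529
p₀ = P(outcome | unexposed) = 1581/3357 = 0.47096
Under exogeneity alone the bounds on PN are max{0,(p₁−p₀)/p₁} ≤ PN ≤ min{1,(1−p₀)/p₁}.
  lower = (p₁ − p₀)/p₁ = 0.081945 / 0.5529 ≈ 0.1482
  upper = min{1, (1 − p₀)/p₁} = 0.52904 / 0.5529 ≈ 0.9569

0.148 ≤ PN ≤ 0.957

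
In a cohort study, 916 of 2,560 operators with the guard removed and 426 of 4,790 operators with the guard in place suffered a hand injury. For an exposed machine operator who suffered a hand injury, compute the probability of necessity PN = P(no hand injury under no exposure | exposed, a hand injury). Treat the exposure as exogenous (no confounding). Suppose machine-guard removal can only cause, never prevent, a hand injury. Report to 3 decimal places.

p₁ = P(outcome | exposed) = 916/2560 = 0.35781
p₀ = P(outcome | unexposed) = 426/4790 = 0.088935
Under exogeneity and monotonicity, PN = (p₁ − p₀) / p₁.
PN = (0.35781 − 0.088935) / 0.35781 = 0.26888 / 0.35781 ≈ 0.7514

PN ≈ 0.751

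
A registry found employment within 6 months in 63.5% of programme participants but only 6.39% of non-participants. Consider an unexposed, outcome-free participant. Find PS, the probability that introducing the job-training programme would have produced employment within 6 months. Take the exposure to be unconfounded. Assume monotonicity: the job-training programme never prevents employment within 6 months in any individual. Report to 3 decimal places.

PS ≈ 0.610

p₁ = 0.635, p₀ = 0.0639.
Under exogeneity and monotonicity, PS = (p₁ − p₀) / (1 − p₀).
PS = (0.635 − 0.0639) / (1 − 0.0639) = 0.5711 / 0.9361 ≈ 0.6101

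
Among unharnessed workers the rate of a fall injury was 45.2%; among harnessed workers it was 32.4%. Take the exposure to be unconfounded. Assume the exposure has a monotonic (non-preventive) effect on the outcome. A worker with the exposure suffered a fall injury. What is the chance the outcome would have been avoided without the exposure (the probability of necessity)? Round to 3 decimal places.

p₁ = 0.452, p₀ = 0.324.
Under exogeneity and monotonicity, PN = (p₁ − p₀) / p₁.
PN = (0.452 − 0.324) / 0.452 = 0.128 / 0.452 ≈ 0.2832

PN ≈ 0.283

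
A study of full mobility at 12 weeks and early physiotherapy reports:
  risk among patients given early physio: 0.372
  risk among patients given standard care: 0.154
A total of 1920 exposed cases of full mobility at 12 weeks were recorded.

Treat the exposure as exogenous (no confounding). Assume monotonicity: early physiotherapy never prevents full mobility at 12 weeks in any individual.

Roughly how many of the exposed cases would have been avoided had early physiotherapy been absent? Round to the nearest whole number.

about 1125 cases

Let p₁ = 0.372, p₀ = 0.154.
PN = (p₁ − p₀)/p₁ = (0.372 − 0.154) / 0.372 ≈ 0.58602.
Attributable cases ≈ PN × (exposed cases) = 0.58602 × 1920 ≈ 1125.16.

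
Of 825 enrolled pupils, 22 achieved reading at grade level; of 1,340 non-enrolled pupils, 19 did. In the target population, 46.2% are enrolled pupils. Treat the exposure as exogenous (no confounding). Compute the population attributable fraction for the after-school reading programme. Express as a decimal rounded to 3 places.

PAF ≈ 0.289

p₁ = P(outcome | exposed) = 22/825 = 0.026667
p₀ = P(outcome | unexposed) = 19/1340 = 0.014179
Overall risk P(Y=1) = π·p₁ + (1−π)·p₀ = 0.462×0.026667 + 0.538×0.014179 = 0.019948.
Under exogeneity, PAF = [P(Y=1) − p₀] / P(Y=1).
PAF = (0.019948 − 0.014179) / 0.019948 ≈ 0.2892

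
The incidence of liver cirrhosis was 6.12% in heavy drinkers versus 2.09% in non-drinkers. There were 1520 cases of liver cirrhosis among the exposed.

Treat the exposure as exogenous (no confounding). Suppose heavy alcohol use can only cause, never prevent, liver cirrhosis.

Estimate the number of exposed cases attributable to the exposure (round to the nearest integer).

about 1001 cases

p₁ = 0.0612, p₀ = 0.0209.
PN = (p₁ − p₀)/p₁ = (0.0612 − 0.0209) / 0.0612 ≈ 0.65850.
Attributable cases ≈ PN × (exposed cases) = 0.65850 × 1520 ≈ 1000.92.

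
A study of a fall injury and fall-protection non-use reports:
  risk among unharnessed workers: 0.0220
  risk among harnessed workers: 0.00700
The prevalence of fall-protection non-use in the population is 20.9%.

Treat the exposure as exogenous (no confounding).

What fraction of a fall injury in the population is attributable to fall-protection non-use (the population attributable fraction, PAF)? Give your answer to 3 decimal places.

PAF ≈ 0.309

Let p₁ = 0.022, p₀ = 0.007.
Overall risk P(Y=1) = π·p₁ + (1−π)·p₀ = 0.209×0.022 + 0.791×0.007 = 0.010135.
Under exogeneity, PAF = [P(Y=1) − p₀] / P(Y=1).
PAF = (0.010135 − 0.007) / 0.010135 ≈ 0.3093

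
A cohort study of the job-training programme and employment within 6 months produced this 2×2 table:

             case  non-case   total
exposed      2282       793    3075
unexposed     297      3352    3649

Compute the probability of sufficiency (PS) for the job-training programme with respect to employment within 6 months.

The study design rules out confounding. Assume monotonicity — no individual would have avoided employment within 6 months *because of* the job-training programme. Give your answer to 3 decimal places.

PS ≈ 0.719

p₁ = P(outcome | exposed) = 2282/3075 = 0.74211
p₀ = P(outcome | unexposed) = 297/3649 = 0.081392
Under exogeneity and monotonicity, PS = (p₁ − p₀) / (1 − p₀).
PS = (0.74211 − 0.081392) / (1 − 0.081392) = 0.66072 / 0.91861 ≈ 0.7193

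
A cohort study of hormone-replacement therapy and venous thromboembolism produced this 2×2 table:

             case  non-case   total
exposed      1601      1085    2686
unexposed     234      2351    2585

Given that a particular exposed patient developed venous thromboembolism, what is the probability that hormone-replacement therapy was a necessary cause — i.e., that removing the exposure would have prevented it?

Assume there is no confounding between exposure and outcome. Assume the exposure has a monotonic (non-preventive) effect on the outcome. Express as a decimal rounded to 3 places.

p₁ = P(outcome | exposed) = 1601/2686 = 0.59605
p₀ = P(outcome | unexposed) = 234/2585 = 0.090522
Under exogeneity and monotonicity, PN = (p₁ − p₀)/p₁.
PN = (0.59605 − 0.090522) / 0.59605 ≈ 0.8481

PN ≈ 0.848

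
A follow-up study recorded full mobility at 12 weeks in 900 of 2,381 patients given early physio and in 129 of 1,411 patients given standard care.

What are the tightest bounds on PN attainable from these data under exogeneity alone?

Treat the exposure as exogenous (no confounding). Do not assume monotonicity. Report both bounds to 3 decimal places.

p₁ = P(outcome | exposed) = 900/2381 = 0.37799
p₀ = P(outcome | unexposed) = 129/1411 = 0.091425
Under exogeneity alone the bounds on PN are max{0,(p₁−p₀)/p₁} ≤ PN ≤ min{1,(1−p₀)/p₁}.
  lower = (p₁ − p₀)/p₁ = 0.28657 / 0.37799 ≈ 0.7581
  upper = min{1, (1 − p₀)/p₁} = 0.90858 / 0.37799 ≈ 2.4037 → capped at 1

0.758 ≤ PN ≤ 1.000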